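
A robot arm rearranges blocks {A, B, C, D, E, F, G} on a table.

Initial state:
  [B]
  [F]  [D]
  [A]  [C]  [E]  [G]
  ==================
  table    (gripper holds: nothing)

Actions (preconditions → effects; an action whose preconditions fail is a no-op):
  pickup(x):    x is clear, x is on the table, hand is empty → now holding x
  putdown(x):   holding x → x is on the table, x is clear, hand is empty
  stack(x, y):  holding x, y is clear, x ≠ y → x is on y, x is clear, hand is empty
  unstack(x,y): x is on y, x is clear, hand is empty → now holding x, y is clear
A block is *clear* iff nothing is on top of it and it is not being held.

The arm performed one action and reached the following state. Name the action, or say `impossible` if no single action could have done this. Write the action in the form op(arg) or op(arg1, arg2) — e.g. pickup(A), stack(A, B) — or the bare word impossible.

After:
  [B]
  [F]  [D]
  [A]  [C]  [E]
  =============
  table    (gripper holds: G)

target: towers=[A/F/B; C/D; E] holding=G
     unstack(B, F) → towers=[A/F; C/D; E; G] holding=B
         pickup(G) → towers=[A/F/B; C/D; E] holding=G  ← match
     unstack(D, C) → towers=[A/F/B; C; E; G] holding=D
         pickup(E) → towers=[A/F/B; C/D; G] holding=E

pickup(G)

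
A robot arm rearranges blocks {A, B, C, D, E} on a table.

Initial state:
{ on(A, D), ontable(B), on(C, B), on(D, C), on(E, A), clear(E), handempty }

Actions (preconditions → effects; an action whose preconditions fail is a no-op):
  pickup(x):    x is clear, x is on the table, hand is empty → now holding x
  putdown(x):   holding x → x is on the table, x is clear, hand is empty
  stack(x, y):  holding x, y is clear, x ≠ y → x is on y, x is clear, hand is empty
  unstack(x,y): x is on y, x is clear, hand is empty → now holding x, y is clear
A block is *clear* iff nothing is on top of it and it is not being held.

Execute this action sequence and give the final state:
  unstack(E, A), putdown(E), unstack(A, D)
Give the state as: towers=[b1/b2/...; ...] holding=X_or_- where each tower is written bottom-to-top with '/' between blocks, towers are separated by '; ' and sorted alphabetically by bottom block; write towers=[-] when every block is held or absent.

towers=[B/C/D; E] holding=A

step 1 (unstack(E, A)): towers=[B/C/D/A] holding=E
step 2 (putdown(E)): towers=[B/C/D/A; E] holding=-
step 3 (unstack(A, D)): towers=[B/C/D; E] holding=A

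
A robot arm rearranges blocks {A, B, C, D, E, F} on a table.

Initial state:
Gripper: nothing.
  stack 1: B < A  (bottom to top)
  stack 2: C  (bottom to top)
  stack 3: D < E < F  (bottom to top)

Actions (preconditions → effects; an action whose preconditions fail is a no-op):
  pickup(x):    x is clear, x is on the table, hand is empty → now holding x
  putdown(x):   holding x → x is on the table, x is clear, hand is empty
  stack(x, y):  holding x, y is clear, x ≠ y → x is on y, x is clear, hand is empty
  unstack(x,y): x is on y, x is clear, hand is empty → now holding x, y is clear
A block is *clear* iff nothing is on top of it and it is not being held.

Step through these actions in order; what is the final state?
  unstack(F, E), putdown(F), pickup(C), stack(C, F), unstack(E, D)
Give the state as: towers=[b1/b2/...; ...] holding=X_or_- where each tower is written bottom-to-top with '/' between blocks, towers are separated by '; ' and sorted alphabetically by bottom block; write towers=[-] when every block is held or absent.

step 1 (unstack(F, E)): towers=[B/A; C; D/E] holding=F
step 2 (putdown(F)): towers=[B/A; C; D/E; F] holding=-
step 3 (pickup(C)): towers=[B/A; D/E; F] holding=C
step 4 (stack(C, F)): towers=[B/A; D/E; F/C] holding=-
step 5 (unstack(E, D)): towers=[B/A; D; F/C] holding=E

towers=[B/A; D; F/C] holding=E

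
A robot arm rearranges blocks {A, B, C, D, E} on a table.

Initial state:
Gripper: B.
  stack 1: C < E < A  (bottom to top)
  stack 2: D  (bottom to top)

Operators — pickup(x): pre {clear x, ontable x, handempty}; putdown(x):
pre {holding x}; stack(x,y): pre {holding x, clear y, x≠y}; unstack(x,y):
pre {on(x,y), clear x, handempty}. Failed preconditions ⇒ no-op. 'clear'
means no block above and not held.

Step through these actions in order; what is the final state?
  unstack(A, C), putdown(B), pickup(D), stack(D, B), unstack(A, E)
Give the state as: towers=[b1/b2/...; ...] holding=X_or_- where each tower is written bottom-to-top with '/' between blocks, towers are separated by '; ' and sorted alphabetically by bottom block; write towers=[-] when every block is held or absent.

step 1 (unstack(A, C)) [no-op]: towers=[C/E/A; D] holding=B
step 2 (putdown(B)): towers=[B; C/E/A; D] holding=-
step 3 (pickup(D)): towers=[B; C/E/A] holding=D
step 4 (stack(D, B)): towers=[B/D; C/E/A] holding=-
step 5 (unstack(A, E)): towers=[B/D; C/E] holding=A

towers=[B/D; C/E] holding=A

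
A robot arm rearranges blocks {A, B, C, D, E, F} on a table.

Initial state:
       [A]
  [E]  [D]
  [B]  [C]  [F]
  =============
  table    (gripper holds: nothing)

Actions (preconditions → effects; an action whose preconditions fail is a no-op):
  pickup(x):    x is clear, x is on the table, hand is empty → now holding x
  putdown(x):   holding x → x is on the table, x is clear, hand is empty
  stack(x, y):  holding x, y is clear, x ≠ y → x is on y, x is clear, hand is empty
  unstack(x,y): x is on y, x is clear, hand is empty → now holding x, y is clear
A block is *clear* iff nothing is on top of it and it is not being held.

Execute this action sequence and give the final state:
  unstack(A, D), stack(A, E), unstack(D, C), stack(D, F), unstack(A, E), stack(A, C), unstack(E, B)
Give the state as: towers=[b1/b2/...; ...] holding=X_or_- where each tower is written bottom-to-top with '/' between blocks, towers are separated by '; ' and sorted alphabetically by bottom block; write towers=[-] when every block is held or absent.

step 1 (unstack(A, D)): towers=[B/E; C/D; F] holding=A
step 2 (stack(A, E)): towers=[B/E/A; C/D; F] holding=-
step 3 (unstack(D, C)): towers=[B/E/A; C; F] holding=D
step 4 (stack(D, F)): towers=[B/E/A; C; F/D] holding=-
step 5 (unstack(A, E)): towers=[B/E; C; F/D] holding=A
step 6 (stack(A, C)): towers=[B/E; C/A; F/D] holding=-
step 7 (unstack(E, B)): towers=[B; C/A; F/D] holding=E

towers=[B; C/A; F/D] holding=E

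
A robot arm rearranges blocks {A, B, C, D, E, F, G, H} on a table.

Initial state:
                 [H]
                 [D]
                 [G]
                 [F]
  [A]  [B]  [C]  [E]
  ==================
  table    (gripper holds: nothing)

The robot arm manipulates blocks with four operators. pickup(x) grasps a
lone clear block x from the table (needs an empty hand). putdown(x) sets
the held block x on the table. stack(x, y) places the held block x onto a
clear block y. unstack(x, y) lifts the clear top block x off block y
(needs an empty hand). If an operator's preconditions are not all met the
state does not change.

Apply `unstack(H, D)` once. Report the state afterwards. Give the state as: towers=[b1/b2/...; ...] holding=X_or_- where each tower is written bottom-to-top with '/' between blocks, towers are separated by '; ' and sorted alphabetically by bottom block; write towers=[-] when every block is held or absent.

towers=[A; B; C; E/F/G/D] holding=H

before: towers=[A; B; C; E/F/G/D/H] holding=-
pre[unstack(H, D)]: on(H,D) yes, clear(H) yes, handempty yes
all met → apply unstack(H, D)
after:  towers=[A; B; C; E/F/G/D] holding=H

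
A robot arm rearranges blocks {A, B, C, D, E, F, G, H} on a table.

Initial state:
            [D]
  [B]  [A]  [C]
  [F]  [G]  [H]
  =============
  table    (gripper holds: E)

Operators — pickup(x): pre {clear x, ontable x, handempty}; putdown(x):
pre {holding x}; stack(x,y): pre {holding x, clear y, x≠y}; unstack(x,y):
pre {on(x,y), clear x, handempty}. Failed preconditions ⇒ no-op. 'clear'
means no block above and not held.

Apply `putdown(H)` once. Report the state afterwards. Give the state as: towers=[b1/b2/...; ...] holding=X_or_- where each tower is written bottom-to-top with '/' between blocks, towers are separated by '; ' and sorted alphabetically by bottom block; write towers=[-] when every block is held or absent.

towers=[F/B; G/A; H/C/D] holding=E

before: towers=[F/B; G/A; H/C/D] holding=E
pre[putdown(H)]: holding(H) no
holding(H) unmet → putdown(H) is a no-op
after:  towers=[F/B; G/A; H/C/D] holding=E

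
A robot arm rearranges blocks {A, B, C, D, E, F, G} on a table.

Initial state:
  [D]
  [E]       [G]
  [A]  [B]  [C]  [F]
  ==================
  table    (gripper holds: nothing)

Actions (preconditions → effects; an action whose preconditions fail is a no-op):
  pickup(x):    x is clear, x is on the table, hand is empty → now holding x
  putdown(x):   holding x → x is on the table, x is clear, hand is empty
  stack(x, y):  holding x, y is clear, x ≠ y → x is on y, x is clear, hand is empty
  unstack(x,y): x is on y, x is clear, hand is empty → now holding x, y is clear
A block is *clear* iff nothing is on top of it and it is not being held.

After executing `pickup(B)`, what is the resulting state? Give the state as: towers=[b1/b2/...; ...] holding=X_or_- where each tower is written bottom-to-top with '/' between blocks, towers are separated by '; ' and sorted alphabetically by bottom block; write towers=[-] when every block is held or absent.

before: towers=[A/E/D; B; C/G; F] holding=-
pre[pickup(B)]: clear(B) ok, ontable(B) ok, handempty ok
all met → apply pickup(B)
after:  towers=[A/E/D; C/G; F] holding=B

towers=[A/E/D; C/G; F] holding=B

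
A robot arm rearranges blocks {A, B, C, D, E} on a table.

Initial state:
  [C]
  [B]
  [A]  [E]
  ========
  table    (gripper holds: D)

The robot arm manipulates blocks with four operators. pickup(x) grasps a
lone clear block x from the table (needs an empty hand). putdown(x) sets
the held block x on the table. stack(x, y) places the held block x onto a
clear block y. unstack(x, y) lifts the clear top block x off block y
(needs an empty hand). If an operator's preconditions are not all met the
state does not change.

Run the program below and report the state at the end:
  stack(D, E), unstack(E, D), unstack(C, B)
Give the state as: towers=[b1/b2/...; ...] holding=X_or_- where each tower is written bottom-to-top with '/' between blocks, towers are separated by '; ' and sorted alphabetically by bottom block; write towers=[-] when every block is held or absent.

towers=[A/B; E/D] holding=C

step 1 (stack(D, E)): towers=[A/B/C; E/D] holding=-
step 2 (unstack(E, D)) [no-op]: towers=[A/B/C; E/D] holding=-
step 3 (unstack(C, B)): towers=[A/B; E/D] holding=C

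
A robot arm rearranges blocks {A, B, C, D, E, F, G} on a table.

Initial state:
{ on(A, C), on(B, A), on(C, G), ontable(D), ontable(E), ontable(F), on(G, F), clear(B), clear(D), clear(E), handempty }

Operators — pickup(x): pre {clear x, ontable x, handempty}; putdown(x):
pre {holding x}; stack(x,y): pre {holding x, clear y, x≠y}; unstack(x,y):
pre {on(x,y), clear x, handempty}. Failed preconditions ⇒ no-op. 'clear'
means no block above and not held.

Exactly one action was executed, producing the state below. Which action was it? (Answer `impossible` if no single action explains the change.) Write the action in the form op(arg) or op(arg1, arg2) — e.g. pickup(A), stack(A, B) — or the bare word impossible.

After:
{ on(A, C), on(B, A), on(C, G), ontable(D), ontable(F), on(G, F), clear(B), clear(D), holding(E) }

target: towers=[D; F/G/C/A/B] holding=E
     unstack(B, A) → towers=[D; E; F/G/C/A] holding=B
         pickup(D) → towers=[E; F/G/C/A/B] holding=D
         pickup(E) → towers=[D; F/G/C/A/B] holding=E  ← match

pickup(E)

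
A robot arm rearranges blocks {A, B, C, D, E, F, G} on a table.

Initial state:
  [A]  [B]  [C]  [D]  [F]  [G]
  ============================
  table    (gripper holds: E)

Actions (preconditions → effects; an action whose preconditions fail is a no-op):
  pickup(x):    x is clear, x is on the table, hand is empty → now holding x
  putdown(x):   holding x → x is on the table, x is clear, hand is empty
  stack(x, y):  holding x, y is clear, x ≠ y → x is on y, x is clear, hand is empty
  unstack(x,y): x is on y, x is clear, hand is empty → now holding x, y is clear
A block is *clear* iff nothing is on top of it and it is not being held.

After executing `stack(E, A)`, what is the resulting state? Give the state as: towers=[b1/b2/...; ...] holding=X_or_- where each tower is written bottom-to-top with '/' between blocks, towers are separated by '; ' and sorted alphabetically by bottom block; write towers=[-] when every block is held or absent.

before: towers=[A; B; C; D; F; G] holding=E
pre[stack(E, A)]: holding(E) ok, clear(A) ok, E≠A ok
all met → apply stack(E, A)
after:  towers=[A/E; B; C; D; F; G] holding=-

towers=[A/E; B; C; D; F; G] holding=-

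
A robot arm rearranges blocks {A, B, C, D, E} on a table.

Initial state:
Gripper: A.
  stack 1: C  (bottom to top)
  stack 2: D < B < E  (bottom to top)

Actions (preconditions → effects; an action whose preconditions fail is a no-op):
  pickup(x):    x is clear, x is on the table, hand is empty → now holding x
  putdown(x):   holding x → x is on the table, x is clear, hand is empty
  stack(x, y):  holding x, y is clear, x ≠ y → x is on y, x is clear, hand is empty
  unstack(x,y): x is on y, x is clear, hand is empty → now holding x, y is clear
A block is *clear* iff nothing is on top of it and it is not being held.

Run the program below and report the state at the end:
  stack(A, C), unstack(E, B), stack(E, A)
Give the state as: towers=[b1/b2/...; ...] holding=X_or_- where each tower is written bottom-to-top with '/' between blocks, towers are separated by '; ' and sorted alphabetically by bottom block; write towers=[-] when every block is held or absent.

towers=[C/A/E; D/B] holding=-

step 1 (stack(A, C)): towers=[C/A; D/B/E] holding=-
step 2 (unstack(E, B)): towers=[C/A; D/B] holding=E
step 3 (stack(E, A)): towers=[C/A/E; D/B] holding=-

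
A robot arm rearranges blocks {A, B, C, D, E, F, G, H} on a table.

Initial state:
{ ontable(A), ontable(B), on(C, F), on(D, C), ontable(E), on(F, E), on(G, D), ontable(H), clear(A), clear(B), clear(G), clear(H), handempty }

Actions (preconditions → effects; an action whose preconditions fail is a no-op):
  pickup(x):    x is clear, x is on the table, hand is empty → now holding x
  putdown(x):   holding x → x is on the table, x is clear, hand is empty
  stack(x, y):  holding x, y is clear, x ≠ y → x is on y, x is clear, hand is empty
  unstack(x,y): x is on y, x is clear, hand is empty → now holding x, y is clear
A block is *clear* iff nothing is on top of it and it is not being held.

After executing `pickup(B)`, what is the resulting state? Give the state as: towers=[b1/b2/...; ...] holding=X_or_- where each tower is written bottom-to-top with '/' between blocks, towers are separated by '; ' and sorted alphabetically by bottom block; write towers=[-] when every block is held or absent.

before: towers=[A; B; E/F/C/D/G; H] holding=-
pre[pickup(B)]: clear(B) ✓, ontable(B) ✓, handempty ✓
all met → apply pickup(B)
after:  towers=[A; E/F/C/D/G; H] holding=B

towers=[A; E/F/C/D/G; H] holding=B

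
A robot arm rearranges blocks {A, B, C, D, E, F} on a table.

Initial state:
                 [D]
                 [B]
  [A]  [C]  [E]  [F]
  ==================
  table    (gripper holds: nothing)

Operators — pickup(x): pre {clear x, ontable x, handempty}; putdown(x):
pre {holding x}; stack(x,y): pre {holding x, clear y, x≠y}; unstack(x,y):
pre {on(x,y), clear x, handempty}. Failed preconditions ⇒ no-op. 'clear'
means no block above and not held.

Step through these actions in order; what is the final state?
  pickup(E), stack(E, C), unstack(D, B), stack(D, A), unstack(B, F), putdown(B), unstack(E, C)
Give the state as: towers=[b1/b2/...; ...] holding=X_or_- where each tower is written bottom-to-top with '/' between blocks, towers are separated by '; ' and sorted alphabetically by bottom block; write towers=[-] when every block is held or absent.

step 1 (pickup(E)): towers=[A; C; F/B/D] holding=E
step 2 (stack(E, C)): towers=[A; C/E; F/B/D] holding=-
step 3 (unstack(D, B)): towers=[A; C/E; F/B] holding=D
step 4 (stack(D, A)): towers=[A/D; C/E; F/B] holding=-
step 5 (unstack(B, F)): towers=[A/D; C/E; F] holding=B
step 6 (putdown(B)): towers=[A/D; B; C/E; F] holding=-
step 7 (unstack(E, C)): towers=[A/D; B; C; F] holding=E

towers=[A/D; B; C; F] holding=E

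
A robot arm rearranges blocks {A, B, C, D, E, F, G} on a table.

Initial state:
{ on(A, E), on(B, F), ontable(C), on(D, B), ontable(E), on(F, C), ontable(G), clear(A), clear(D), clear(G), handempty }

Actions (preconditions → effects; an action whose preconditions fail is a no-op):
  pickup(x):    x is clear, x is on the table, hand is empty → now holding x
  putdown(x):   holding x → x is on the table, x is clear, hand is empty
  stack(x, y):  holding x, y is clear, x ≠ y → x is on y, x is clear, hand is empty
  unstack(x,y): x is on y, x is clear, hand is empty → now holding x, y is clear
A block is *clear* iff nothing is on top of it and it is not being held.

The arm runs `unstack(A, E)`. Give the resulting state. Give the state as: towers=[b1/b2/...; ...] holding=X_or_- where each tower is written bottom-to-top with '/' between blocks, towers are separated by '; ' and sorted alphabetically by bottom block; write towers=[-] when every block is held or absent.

before: towers=[C/F/B/D; E/A; G] holding=-
pre[unstack(A, E)]: on(A,E) ok, clear(A) ok, handempty ok
all met → apply unstack(A, E)
after:  towers=[C/F/B/D; E; G] holding=A

towers=[C/F/B/D; E; G] holding=A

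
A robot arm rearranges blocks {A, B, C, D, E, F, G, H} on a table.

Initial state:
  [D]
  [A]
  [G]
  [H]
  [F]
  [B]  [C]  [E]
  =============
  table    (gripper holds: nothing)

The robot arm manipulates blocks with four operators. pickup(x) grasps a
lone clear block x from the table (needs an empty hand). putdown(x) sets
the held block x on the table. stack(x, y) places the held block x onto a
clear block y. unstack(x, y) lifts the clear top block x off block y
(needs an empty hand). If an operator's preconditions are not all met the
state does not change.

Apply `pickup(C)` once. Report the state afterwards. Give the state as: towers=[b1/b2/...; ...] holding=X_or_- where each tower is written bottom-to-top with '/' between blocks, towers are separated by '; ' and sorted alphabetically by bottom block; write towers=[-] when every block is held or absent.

before: towers=[B/F/H/G/A/D; C; E] holding=-
pre[pickup(C)]: clear(C) ✓, ontable(C) ✓, handempty ✓
all met → apply pickup(C)
after:  towers=[B/F/H/G/A/D; E] holding=C

towers=[B/F/H/G/A/D; E] holding=C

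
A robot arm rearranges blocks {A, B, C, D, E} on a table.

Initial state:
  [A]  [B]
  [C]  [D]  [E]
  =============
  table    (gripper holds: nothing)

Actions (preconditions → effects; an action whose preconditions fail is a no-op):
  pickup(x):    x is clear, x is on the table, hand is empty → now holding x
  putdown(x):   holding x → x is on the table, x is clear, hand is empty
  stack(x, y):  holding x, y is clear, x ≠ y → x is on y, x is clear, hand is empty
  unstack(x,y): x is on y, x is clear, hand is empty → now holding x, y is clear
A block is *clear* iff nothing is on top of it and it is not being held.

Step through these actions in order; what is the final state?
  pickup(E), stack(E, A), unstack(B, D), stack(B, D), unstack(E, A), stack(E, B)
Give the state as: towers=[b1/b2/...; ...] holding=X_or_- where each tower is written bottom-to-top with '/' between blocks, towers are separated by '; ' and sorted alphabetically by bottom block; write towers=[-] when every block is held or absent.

step 1 (pickup(E)): towers=[C/A; D/B] holding=E
step 2 (stack(E, A)): towers=[C/A/E; D/B] holding=-
step 3 (unstack(B, D)): towers=[C/A/E; D] holding=B
step 4 (stack(B, D)): towers=[C/A/E; D/B] holding=-
step 5 (unstack(E, A)): towers=[C/A; D/B] holding=E
step 6 (stack(E, B)): towers=[C/A; D/B/E] holding=-

towers=[C/A; D/B/E] holding=-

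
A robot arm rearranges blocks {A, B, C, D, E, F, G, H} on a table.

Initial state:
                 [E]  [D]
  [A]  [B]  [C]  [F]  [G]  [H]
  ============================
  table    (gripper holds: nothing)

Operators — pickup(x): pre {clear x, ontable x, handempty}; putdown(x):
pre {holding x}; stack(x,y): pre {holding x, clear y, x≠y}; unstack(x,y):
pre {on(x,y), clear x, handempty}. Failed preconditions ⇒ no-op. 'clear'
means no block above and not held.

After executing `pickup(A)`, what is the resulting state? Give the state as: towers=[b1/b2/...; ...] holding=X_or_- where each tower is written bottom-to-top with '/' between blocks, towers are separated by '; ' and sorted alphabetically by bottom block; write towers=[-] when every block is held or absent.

towers=[B; C; F/E; G/D; H] holding=A

before: towers=[A; B; C; F/E; G/D; H] holding=-
pre[pickup(A)]: clear(A) ok, ontable(A) ok, handempty ok
all met → apply pickup(A)
after:  towers=[B; C; F/E; G/D; H] holding=A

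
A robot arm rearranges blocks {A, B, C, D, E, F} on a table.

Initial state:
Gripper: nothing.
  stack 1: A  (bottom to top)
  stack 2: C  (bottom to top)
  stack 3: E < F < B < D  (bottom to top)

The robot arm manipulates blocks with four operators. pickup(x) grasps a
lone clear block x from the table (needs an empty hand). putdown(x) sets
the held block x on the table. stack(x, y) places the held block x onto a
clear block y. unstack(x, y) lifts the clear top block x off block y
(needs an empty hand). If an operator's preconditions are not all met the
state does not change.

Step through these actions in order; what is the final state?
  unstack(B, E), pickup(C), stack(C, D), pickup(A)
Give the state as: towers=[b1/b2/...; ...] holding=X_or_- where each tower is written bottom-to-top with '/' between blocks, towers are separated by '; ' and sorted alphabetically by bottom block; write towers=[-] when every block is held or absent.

towers=[E/F/B/D/C] holding=A

step 1 (unstack(B, E)) [no-op]: towers=[A; C; E/F/B/D] holding=-
step 2 (pickup(C)): towers=[A; E/F/B/D] holding=C
step 3 (stack(C, D)): towers=[A; E/F/B/D/C] holding=-
step 4 (pickup(A)): towers=[E/F/B/D/C] holding=A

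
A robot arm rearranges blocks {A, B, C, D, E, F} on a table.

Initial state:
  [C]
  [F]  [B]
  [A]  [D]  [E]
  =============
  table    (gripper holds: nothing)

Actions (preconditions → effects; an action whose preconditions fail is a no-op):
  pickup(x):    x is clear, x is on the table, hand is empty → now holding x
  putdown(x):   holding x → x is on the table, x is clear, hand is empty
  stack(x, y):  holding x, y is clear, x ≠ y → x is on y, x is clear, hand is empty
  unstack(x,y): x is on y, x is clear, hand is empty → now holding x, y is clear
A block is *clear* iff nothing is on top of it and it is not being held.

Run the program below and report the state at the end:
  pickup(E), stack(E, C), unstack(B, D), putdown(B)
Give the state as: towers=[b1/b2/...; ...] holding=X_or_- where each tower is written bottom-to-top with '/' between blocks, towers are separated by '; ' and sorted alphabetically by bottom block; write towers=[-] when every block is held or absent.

towers=[A/F/C/E; B; D] holding=-

step 1 (pickup(E)): towers=[A/F/C; D/B] holding=E
step 2 (stack(E, C)): towers=[A/F/C/E; D/B] holding=-
step 3 (unstack(B, D)): towers=[A/F/C/E; D] holding=B
step 4 (putdown(B)): towers=[A/F/C/E; B; D] holding=-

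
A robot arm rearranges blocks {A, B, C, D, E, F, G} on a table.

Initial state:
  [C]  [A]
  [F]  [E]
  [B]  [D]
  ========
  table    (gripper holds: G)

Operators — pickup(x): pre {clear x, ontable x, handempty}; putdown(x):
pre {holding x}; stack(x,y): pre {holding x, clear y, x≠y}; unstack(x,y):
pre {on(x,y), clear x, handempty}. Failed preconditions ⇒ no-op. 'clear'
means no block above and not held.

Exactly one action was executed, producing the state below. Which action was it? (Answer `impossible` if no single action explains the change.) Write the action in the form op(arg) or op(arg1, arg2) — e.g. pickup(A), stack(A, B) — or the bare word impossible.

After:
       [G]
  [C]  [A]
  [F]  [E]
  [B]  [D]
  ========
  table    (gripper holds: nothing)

stack(G, A)

target: towers=[B/F/C; D/E/A/G] holding=-
        putdown(G) → towers=[B/F/C; D/E/A; G] holding=-
       stack(G, A) → towers=[B/F/C; D/E/A/G] holding=-  ← match
       stack(G, C) → towers=[B/F/C/G; D/E/A] holding=-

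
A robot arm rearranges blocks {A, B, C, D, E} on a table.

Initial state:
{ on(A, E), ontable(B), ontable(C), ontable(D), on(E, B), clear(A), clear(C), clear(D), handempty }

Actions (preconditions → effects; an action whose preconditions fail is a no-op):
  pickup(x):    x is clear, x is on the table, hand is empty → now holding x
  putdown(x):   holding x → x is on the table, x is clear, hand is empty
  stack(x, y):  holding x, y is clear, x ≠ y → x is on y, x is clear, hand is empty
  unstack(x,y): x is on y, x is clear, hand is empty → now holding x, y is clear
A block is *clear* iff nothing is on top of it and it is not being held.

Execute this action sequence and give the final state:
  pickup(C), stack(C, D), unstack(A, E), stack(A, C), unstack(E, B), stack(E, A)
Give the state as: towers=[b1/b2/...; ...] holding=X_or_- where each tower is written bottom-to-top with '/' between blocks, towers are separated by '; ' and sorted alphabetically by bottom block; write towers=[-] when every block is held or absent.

towers=[B; D/C/A/E] holding=-

step 1 (pickup(C)): towers=[B/E/A; D] holding=C
step 2 (stack(C, D)): towers=[B/E/A; D/C] holding=-
step 3 (unstack(A, E)): towers=[B/E; D/C] holding=A
step 4 (stack(A, C)): towers=[B/E; D/C/A] holding=-
step 5 (unstack(E, B)): towers=[B; D/C/A] holding=E
step 6 (stack(E, A)): towers=[B; D/C/A/E] holding=-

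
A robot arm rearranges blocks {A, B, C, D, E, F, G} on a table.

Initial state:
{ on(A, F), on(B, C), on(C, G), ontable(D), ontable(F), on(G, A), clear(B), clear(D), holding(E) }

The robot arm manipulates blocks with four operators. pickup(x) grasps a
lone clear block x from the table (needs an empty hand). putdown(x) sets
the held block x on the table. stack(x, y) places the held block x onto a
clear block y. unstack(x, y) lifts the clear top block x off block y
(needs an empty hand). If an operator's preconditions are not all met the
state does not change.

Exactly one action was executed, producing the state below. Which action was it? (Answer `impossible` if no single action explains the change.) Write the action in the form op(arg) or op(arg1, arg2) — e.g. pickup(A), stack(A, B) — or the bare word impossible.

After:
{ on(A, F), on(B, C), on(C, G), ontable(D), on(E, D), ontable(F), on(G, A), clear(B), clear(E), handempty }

stack(E, D)

target: towers=[D/E; F/A/G/C/B] holding=-
        putdown(E) → towers=[D; E; F/A/G/C/B] holding=-
       stack(E, B) → towers=[D; F/A/G/C/B/E] holding=-
       stack(E, D) → towers=[D/E; F/A/G/C/B] holding=-  ← match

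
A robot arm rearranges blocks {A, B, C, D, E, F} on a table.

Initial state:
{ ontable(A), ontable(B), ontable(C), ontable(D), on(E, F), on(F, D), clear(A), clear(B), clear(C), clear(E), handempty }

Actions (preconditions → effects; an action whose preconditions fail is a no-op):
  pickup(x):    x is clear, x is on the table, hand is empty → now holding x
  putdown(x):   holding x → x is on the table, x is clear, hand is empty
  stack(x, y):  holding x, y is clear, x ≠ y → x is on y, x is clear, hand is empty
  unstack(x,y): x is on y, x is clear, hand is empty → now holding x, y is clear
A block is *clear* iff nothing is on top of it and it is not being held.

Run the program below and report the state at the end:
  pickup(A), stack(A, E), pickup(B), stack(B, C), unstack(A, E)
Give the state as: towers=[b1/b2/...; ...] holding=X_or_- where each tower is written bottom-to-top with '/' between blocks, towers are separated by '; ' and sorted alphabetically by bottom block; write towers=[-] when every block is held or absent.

towers=[C/B; D/F/E] holding=A

step 1 (pickup(A)): towers=[B; C; D/F/E] holding=A
step 2 (stack(A, E)): towers=[B; C; D/F/E/A] holding=-
step 3 (pickup(B)): towers=[C; D/F/E/A] holding=B
step 4 (stack(B, C)): towers=[C/B; D/F/E/A] holding=-
step 5 (unstack(A, E)): towers=[C/B; D/F/E] holding=A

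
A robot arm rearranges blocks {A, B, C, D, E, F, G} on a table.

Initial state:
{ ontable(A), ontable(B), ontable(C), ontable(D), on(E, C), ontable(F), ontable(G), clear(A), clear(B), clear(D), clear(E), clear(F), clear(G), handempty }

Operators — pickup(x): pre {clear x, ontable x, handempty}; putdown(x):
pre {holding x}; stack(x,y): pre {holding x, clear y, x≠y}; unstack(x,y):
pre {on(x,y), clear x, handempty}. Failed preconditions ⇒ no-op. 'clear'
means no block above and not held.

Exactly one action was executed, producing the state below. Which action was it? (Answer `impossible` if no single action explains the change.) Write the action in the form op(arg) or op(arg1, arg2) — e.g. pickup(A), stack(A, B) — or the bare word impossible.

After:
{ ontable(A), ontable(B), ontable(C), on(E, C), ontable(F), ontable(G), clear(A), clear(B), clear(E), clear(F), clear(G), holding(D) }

target: towers=[A; B; C/E; F; G] holding=D
         pickup(B) → towers=[A; C/E; D; F; G] holding=B
         pickup(F) → towers=[A; B; C/E; D; G] holding=F
         pickup(G) → towers=[A; B; C/E; D; F] holding=G
         pickup(D) → towers=[A; B; C/E; F; G] holding=D  ← match
         pickup(A) → towers=[B; C/E; D; F; G] holding=A
     unstack(E, C) → towers=[A; B; C; D; F; G] holding=E

pickup(D)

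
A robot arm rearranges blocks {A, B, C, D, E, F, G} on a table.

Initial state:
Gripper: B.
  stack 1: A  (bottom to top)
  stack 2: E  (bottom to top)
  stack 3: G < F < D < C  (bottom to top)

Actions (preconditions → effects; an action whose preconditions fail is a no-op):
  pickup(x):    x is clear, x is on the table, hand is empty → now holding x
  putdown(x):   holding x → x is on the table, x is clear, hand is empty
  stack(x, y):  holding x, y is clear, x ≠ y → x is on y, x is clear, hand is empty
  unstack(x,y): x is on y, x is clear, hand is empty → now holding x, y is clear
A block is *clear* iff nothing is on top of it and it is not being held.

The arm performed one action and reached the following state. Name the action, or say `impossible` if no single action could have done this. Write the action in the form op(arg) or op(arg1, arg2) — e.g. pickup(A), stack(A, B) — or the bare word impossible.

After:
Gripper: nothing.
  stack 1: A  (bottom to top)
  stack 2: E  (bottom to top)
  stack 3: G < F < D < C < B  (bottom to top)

stack(B, C)

target: towers=[A; E; G/F/D/C/B] holding=-
        putdown(B) → towers=[A; B; E; G/F/D/C] holding=-
       stack(B, A) → towers=[A/B; E; G/F/D/C] holding=-
       stack(B, E) → towers=[A; E/B; G/F/D/C] holding=-
       stack(B, C) → towers=[A; E; G/F/D/C/B] holding=-  ← match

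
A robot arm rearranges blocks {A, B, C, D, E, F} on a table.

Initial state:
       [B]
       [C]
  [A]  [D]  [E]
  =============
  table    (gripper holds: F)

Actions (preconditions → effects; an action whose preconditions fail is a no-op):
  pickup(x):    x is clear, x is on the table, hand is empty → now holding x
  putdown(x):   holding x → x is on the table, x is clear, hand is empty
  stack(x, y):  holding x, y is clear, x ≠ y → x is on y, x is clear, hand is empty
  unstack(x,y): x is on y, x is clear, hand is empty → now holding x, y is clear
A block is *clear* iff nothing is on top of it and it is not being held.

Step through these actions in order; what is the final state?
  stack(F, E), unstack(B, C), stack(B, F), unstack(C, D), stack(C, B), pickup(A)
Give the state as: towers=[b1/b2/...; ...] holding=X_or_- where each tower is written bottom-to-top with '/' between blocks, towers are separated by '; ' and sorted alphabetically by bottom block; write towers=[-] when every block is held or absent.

step 1 (stack(F, E)): towers=[A; D/C/B; E/F] holding=-
step 2 (unstack(B, C)): towers=[A; D/C; E/F] holding=B
step 3 (stack(B, F)): towers=[A; D/C; E/F/B] holding=-
step 4 (unstack(C, D)): towers=[A; D; E/F/B] holding=C
step 5 (stack(C, B)): towers=[A; D; E/F/B/C] holding=-
step 6 (pickup(A)): towers=[D; E/F/B/C] holding=A

towers=[D; E/F/B/C] holding=A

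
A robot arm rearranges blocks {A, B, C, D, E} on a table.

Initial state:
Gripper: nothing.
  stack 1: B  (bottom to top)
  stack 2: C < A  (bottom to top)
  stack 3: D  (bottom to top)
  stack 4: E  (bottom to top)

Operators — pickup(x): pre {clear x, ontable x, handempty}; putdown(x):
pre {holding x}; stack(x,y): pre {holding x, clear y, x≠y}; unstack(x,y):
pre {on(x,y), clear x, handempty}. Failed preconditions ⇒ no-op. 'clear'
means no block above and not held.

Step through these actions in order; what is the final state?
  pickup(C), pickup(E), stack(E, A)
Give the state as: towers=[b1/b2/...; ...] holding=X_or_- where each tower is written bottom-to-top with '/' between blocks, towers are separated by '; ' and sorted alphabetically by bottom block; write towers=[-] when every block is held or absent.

towers=[B; C/A/E; D] holding=-

step 1 (pickup(C)) [no-op]: towers=[B; C/A; D; E] holding=-
step 2 (pickup(E)): towers=[B; C/A; D] holding=E
step 3 (stack(E, A)): towers=[B; C/A/E; D] holding=-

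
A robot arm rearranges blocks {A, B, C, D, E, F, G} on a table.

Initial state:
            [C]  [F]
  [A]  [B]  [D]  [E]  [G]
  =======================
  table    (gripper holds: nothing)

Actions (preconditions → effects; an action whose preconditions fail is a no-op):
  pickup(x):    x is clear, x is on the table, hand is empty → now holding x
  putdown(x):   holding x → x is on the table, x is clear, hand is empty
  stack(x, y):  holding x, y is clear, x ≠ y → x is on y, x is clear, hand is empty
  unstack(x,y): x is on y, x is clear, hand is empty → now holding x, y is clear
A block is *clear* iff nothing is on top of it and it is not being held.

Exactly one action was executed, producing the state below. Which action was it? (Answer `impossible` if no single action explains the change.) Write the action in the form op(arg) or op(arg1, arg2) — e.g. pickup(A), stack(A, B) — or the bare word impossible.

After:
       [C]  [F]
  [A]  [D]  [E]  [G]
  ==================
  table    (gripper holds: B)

target: towers=[A; D/C; E/F; G] holding=B
         pickup(B) → towers=[A; D/C; E/F; G] holding=B  ← match
     unstack(F, E) → towers=[A; B; D/C; E; G] holding=F
         pickup(G) → towers=[A; B; D/C; E/F] holding=G
         pickup(A) → towers=[B; D/C; E/F; G] holding=A
     unstack(C, D) → towers=[A; B; D; E/F; G] holding=C

pickup(B)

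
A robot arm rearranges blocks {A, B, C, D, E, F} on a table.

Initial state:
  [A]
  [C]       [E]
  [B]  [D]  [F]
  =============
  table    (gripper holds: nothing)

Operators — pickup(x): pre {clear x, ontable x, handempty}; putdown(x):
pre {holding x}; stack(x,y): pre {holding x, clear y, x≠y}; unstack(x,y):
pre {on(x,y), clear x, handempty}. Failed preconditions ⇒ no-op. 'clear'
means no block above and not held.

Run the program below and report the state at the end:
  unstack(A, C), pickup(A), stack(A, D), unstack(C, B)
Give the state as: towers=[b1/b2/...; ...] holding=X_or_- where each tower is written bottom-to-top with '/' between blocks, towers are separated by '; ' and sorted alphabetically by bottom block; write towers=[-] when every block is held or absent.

towers=[B; D/A; F/E] holding=C

step 1 (unstack(A, C)): towers=[B/C; D; F/E] holding=A
step 2 (pickup(A)) [no-op]: towers=[B/C; D; F/E] holding=A
step 3 (stack(A, D)): towers=[B/C; D/A; F/E] holding=-
step 4 (unstack(C, B)): towers=[B; D/A; F/E] holding=C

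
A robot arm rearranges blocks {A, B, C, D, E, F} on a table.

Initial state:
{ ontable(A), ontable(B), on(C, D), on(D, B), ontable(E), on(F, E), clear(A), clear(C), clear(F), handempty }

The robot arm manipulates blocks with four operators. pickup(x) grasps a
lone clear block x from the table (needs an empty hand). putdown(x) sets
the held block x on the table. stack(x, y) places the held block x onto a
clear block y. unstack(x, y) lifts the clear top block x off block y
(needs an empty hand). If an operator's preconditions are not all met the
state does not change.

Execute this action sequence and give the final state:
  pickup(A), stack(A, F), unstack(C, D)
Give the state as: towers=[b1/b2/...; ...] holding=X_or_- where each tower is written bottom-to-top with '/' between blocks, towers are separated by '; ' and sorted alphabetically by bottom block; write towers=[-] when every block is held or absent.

towers=[B/D; E/F/A] holding=C

step 1 (pickup(A)): towers=[B/D/C; E/F] holding=A
step 2 (stack(A, F)): towers=[B/D/C; E/F/A] holding=-
step 3 (unstack(C, D)): towers=[B/D; E/F/A] holding=C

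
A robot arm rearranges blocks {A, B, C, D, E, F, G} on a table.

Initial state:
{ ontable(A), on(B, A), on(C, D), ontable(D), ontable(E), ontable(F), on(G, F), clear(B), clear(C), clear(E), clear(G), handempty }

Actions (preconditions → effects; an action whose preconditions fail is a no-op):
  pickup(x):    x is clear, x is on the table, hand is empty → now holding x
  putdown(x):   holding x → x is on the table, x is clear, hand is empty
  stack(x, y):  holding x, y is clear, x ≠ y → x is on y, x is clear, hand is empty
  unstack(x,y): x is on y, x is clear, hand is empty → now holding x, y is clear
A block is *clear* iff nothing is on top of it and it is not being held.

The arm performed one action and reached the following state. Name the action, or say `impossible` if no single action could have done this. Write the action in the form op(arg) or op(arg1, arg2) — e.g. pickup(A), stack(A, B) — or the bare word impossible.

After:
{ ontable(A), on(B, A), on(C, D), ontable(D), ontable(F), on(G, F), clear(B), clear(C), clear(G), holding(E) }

pickup(E)

target: towers=[A/B; D/C; F/G] holding=E
     unstack(B, A) → towers=[A; D/C; E; F/G] holding=B
     unstack(G, F) → towers=[A/B; D/C; E; F] holding=G
         pickup(E) → towers=[A/B; D/C; F/G] holding=E  ← match
     unstack(C, D) → towers=[A/B; D; E; F/G] holding=C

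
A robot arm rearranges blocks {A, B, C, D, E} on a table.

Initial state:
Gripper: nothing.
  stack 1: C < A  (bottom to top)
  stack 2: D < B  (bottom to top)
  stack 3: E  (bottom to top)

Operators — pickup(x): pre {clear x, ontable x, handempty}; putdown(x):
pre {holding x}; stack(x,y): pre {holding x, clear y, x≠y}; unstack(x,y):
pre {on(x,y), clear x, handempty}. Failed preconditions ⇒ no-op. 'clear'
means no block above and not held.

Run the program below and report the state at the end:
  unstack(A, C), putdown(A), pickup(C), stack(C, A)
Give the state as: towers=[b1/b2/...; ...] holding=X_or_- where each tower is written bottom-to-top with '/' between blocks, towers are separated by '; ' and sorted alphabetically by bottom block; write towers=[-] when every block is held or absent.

step 1 (unstack(A, C)): towers=[C; D/B; E] holding=A
step 2 (putdown(A)): towers=[A; C; D/B; E] holding=-
step 3 (pickup(C)): towers=[A; D/B; E] holding=C
step 4 (stack(C, A)): towers=[A/C; D/B; E] holding=-

towers=[A/C; D/B; E] holding=-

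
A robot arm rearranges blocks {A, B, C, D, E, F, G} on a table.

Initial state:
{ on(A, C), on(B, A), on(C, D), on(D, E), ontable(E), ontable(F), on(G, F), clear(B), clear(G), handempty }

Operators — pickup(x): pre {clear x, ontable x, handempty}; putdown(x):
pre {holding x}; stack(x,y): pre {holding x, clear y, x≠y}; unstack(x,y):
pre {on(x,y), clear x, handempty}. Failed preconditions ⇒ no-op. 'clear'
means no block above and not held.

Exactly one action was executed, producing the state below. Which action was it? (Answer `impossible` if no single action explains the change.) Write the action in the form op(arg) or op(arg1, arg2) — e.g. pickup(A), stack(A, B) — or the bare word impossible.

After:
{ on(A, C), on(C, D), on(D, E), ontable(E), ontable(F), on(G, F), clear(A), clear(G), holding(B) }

target: towers=[E/D/C/A; F/G] holding=B
     unstack(B, A) → towers=[E/D/C/A; F/G] holding=B  ← match
     unstack(G, F) → towers=[E/D/C/A/B; F] holding=G

unstack(B, A)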